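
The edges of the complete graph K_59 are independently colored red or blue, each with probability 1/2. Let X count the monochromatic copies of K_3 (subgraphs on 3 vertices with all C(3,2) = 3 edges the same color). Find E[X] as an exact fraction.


Let X = Σ_S X_S over the C(59, 3) = 32509 subsets S of size 3, where X_S = 1 if the K_3 on S is monochromatic.
For a fixed S, the K_3 on S has C(3, 2) = 3 edges. P[all 3 edges red] = (1/2)^3, and likewise for blue, so P[monochromatic] = 2·(1/2)^3 = 2^{1 − 3} = 1/4.
By linearity: E[X] = C(59, 3) · 2^{1 − 3} = 32509 · 1/4 = 32509/4.
Numerically: E[X] ≈ 8127.25000.

E[X] = C(59,3)·2^(1−C(3,2)) = 32509/4 ≈ 8127.25000.


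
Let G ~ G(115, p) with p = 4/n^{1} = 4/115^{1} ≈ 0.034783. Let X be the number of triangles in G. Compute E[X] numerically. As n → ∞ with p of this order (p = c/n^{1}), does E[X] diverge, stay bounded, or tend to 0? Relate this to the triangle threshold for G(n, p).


Number of potential triangles: C(115, 3) = 246905.
Each occurs with probability p³ ≈ (0.034783)³ ≈ 4.2081039e-05.
By linearity: E[X] = C(115, 3)·p³ ≈ 246905 · 4.2081039e-05 ≈ 10.39002.
Here α = 1, so p = 4/n is exactly at the triangle threshold p ~ 1/n. Asymptotically E[X] → c³/6 = 4³/6 = 32/3 ≈ 10.66667, a bounded constant. In this regime the triangle count is asymptotically Poisson(c³/6).

E[X] ≈ 10.39002; in regime p = Θ(1/n^{1}) E[X] stays bounded (at the triangle threshold p ~ 1/n).


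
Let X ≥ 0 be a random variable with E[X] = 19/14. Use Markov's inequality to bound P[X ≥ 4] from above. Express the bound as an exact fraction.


μ = E[X] = 19/14, a = 4.
Markov: P[X ≥ 4] ≤ μ/a = (19/14)/4 = 19/56.
Numerically: ≈ 0.3393.
(Since a = 4 > μ = 1.3571, the bound 19/56 is < 1 and informative.)

P[X ≥ 4] ≤ 19/56 ≈ 0.3393.


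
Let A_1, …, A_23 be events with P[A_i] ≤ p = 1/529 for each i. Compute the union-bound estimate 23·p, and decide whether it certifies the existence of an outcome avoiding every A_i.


Union bound: P[∪_{i=1}^{23} A_i] ≤ Σ_i P[A_i] ≤ 23·p = 23·(1/529) = 1/23.
Numerically: 1/23 ≈ 0.043.
Is 1/23 < 1? YES.
Since P[∪ A_i] ≤ 1/23 < 1, the complement has P[∩ A_i^c] ≥ 1 − 1/23 = 22/23 > 0, so some outcome avoids every A_i.

23·p = 1/23 ≈ 0.043; existence CERTIFIED by the union bound.


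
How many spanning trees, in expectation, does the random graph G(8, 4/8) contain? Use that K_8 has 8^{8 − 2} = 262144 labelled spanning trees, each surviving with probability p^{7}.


K_8 has 8^{8 − 2} = 262144 labelled spanning trees.
For each such spanning tree H, let X_H = 1 if all 7 edges of H are present in G. Then P[X_H = 1] = p^{7} = (1/2)^{7} = 1/128.
By linearity: E[X] = Σ_H E[X_H] = 262144 · p^{7} = 262144 · 1/128 = 2048.
Numerically: E[X] ≈ 2048.

E[X] = 262144 · (1/2)^{7} = 2048 ≈ 2048.


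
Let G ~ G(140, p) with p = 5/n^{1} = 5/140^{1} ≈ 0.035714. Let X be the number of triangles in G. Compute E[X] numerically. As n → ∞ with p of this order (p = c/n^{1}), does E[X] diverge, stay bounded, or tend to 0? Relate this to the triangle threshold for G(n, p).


Number of potential triangles: C(140, 3) = 447580.
Each occurs with probability p³ ≈ (0.035714)³ ≈ 4.5553936e-05.
By linearity: E[X] = C(140, 3)·p³ ≈ 447580 · 4.5553936e-05 ≈ 20.38903.
Here α = 1, so p = 5/n is exactly at the triangle threshold p ~ 1/n. Asymptotically E[X] → c³/6 = 5³/6 = 125/6 ≈ 20.83333, a bounded constant. In this regime the triangle count is asymptotically Poisson(c³/6).

E[X] ≈ 20.38903; in regime p = Θ(1/n^{1}) E[X] stays bounded (at the triangle threshold p ~ 1/n).


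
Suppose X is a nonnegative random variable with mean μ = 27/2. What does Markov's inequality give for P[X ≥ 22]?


μ = E[X] = 27/2, a = 22.
Markov: P[X ≥ 22] ≤ μ/a = (27/2)/22 = 27/44.
Numerically: ≈ 0.61364.
(Since a = 22 > μ = 13.50000, the bound 27/44 is < 1 and informative.)

P[X ≥ 22] ≤ 27/44 ≈ 0.61364.


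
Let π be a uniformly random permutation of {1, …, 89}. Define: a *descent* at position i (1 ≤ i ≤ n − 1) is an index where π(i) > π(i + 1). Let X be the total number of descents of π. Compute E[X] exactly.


Write X = Σ X_I over i = 1, …, 88, with X_I the indicator of one descent.
There are 88 indicators.
For each fixed i, the pair (π(i), π(i+1)) is a uniformly random ordered pair of distinct values from {1, …, 89}; by symmetry P[π(i) > π(i+1)] = 1/2.
By linearity: E[X] = 88 · (1/2) = (89 − 1) · (1/2) = 44 ≈ 44.000000.

E[X] = 44 = 44.000000.


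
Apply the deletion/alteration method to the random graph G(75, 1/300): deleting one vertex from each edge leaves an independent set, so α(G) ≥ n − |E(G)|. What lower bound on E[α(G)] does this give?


E[|E(G)|] = C(75, 2)·p = 2775 · (1/300) = 37/4.
E[α(G)] ≥ n − E[|E(G)|] = 75 − 37/4 = 263/4.
Numerically: ≈ 65.7500.
(This is only a lower bound; the true E[α(G)] may be larger.)

E[α(G)] ≥ 263/4 ≈ 65.7500.


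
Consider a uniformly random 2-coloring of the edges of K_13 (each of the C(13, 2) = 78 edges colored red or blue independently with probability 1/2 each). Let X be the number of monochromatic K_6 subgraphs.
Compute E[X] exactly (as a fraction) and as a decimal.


Let X = Σ_S X_S over the C(13, 6) = 1716 subsets S of size 6, where X_S = 1 if the K_6 on S is monochromatic.
For a fixed S, the K_6 on S has C(6, 2) = 15 edges. P[all 15 edges red] = (1/2)^15, and likewise for blue, so P[monochromatic] = 2·(1/2)^15 = 2^{1 − 15} = 1/16384.
Summing: E[X] = C(13, 6) · 2^{1 − 15} = 1716 · 1/16384 = 429/4096.
Numerically: E[X] ≈ 0.104736.

E[X] = C(13,6)·2^(1−C(6,2)) = 429/4096 ≈ 0.104736.


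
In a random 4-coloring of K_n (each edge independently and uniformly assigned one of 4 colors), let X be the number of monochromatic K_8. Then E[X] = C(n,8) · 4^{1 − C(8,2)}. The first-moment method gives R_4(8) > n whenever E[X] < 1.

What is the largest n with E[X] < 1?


We need C(n, 8) · 4^{1 − 28} < 1, i.e. C(n, 8) < 4^{28 − 1} = 18014398509481984.
Check values of n near the boundary:
  n = 404: C(404, 8) = 16415071523485570; 16415071523485570 < 18014398509481984? YES
  n = 405: C(405, 8) = 16745853821188050; 16745853821188050 < 18014398509481984? YES
  n = 406: C(406, 8) = 17082453897995850; 17082453897995850 < 18014398509481984? YES
  n = 407: C(407, 8) = 17424959239309050; 17424959239309050 < 18014398509481984? YES
  n = 408: C(408, 8) = 17773458424095231; 17773458424095231 < 18014398509481984? YES
  n = 409: C(409, 8) = 18128041135797879; 18128041135797879 < 18014398509481984? NO
  n = 410: C(410, 8) = 18488798173326195; 18488798173326195 < 18014398509481984? NO
The largest n with C(n, 8) < 18014398509481984 is n = 408 (where E[X] = 17773458424095231/18014398509481984 ≈ 0.9866). Hence R_4(8) > 408, i.e. R_4(8) ≥ 409.

Largest n = 408; hence R_4(8) > 408.


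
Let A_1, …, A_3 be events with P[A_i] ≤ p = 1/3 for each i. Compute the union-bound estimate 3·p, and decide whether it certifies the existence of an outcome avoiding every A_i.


Union bound: P[∪_{i=1}^{3} A_i] ≤ Σ_i P[A_i] ≤ 3·p = 3·(1/3) = 1.
Numerically: 1 ≈ 1.0000.
Is 1 < 1? NO.
Since the bound 1 is ≥ 1, the union bound is uninformative here; it does NOT by itself certify existence.

3·p = 1 ≈ 1.0000; existence NOT certified by the union bound.


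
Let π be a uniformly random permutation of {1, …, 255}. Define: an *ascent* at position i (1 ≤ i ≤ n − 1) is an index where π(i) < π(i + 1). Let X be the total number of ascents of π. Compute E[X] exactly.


Write X = Σ X_I over i = 1, …, 254, with X_I the indicator of one ascent.
There are 254 indicators.
For each fixed i, the pair (π(i), π(i+1)) is a uniformly random ordered pair of distinct values from {1, …, 255}; by symmetry P[π(i) < π(i+1)] = 1/2.
By linearity: E[X] = 254 · (1/2) = (255 − 1) · (1/2) = 127 ≈ 127.00000.

E[X] = 127 = 127.00000.


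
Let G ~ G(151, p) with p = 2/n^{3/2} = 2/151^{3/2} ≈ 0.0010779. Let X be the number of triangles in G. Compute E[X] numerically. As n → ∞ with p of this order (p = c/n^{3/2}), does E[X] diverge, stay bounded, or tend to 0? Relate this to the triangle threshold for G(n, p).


Number of potential triangles: C(151, 3) = 562475.
Each occurs with probability p³ ≈ (0.0010779)³ ≈ 1.2522577e-09.
By linearity: E[X] = C(151, 3)·p³ ≈ 562475 · 1.2522577e-09 ≈ 0.00070.
Since α = 3/2 > 1, p = c/n^{3/2} = o(1/n) is below the triangle threshold p ~ 1/n. Asymptotically E[X] ~ (c³/6)·n^{3(1−α)} = (2³/6)·n^{-1.5} → 0, so by Markov's inequality G has no triangles w.h.p.

E[X] ≈ 0.00070; in regime p = Θ(1/n^{3/2}) E[X] tends to 0 (below the triangle threshold p ~ 1/n).


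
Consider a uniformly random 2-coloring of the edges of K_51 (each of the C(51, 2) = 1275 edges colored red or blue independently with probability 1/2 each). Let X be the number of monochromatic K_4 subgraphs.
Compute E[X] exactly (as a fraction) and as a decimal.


Let X = Σ_S X_S over the C(51, 4) = 249900 subsets S of size 4, where X_S = 1 if the K_4 on S is monochromatic.
For a fixed S, the K_4 on S has C(4, 2) = 6 edges. P[all 6 edges red] = (1/2)^6, and likewise for blue, so P[monochromatic] = 2·(1/2)^6 = 2^{1 − 6} = 1/32.
Summing: E[X] = C(51, 4) · 2^{1 − 6} = 249900 · 1/32 = 62475/8.
Numerically: E[X] ≈ 7809.3750.

E[X] = C(51,4)·2^(1−C(4,2)) = 62475/8 ≈ 7809.3750.


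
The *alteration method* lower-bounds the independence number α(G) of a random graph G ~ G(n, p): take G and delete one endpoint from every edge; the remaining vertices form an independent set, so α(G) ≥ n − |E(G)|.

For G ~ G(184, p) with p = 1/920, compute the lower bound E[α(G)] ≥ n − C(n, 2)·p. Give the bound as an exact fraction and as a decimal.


E[|E(G)|] = C(184, 2)·p = 16836 · (1/920) = 183/10.
E[α(G)] ≥ n − E[|E(G)|] = 184 − 183/10 = 1657/10.
Numerically: ≈ 165.7000.
(This is only a lower bound; the true E[α(G)] may be larger.)

E[α(G)] ≥ 1657/10 ≈ 165.7000.


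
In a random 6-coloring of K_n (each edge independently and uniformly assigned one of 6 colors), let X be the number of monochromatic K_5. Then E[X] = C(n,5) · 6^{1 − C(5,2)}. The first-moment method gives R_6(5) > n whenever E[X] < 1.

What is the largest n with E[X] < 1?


We need C(n, 5) · 6^{1 − 10} < 1, i.e. C(n, 5) < 6^{10 − 1} = 10077696.
Check values of n near the boundary:
  n = 64: C(64, 5) = 7624512; 7624512 < 10077696? YES
  n = 65: C(65, 5) = 8259888; 8259888 < 10077696? YES
  n = 66: C(66, 5) = 8936928; 8936928 < 10077696? YES
  n = 67: C(67, 5) = 9657648; 9657648 < 10077696? YES
  n = 68: C(68, 5) = 10424128; 10424128 < 10077696? NO
  n = 69: C(69, 5) = 11238513; 11238513 < 10077696? NO
  n = 70: C(70, 5) = 12103014; 12103014 < 10077696? NO
The largest n with C(n, 5) < 10077696 is n = 67 (where E[X] = 67067/69984 ≈ 0.9583190). Hence R_6(5) > 67, i.e. R_6(5) ≥ 68.

Largest n = 67; hence R_6(5) > 67.


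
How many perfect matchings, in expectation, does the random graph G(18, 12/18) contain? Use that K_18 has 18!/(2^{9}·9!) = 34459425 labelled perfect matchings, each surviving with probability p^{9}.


K_18 has 18!/(2^{9}·9!) = 34459425 labelled perfect matchings.
For each such perfect matching H, let X_H = 1 if all 9 edges of H are present in G. Then P[X_H = 1] = p^{9} = (2/3)^{9} = 512/19683.
By linearity of expectation: E[X] = Σ_H E[X_H] = 34459425 · p^{9} = 34459425 · 512/19683 = 217817600/243.
Numerically: E[X] ≈ 8.9637e+05.

E[X] = 34459425 · (2/3)^{9} = 217817600/243 ≈ 8.9637e+05.


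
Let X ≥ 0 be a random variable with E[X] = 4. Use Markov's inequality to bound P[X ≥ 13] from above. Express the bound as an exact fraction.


μ = E[X] = 4, a = 13.
Markov: P[X ≥ 13] ≤ μ/a = (4)/13 = 4/13.
Numerically: ≈ 0.307692.
(Since a = 13 > μ = 4.000000, the bound 4/13 is < 1 and informative.)

P[X ≥ 13] ≤ 4/13 ≈ 0.307692.


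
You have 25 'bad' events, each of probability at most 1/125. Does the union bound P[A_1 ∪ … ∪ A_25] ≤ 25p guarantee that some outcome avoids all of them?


Union bound: P[∪_{i=1}^{25} A_i] ≤ Σ_i P[A_i] ≤ 25·p = 25·(1/125) = 1/5.
Numerically: 1/5 ≈ 0.2000.
Is 1/5 < 1? YES.
Since P[∪ A_i] ≤ 1/5 < 1, the complement has P[∩ A_i^c] ≥ 1 − 1/5 = 4/5 > 0, so some outcome avoids every A_i.

25·p = 1/5 ≈ 0.2000; existence CERTIFIED by the union bound.


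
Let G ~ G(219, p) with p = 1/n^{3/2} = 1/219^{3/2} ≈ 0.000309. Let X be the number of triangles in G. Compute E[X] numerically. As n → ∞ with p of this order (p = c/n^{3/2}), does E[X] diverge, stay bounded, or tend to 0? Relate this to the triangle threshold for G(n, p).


Number of potential triangles: C(219, 3) = 1726669.
Each occurs with probability p³ ≈ (0.000309)³ ≈ 2.93766e-11.
By linearity: E[X] = C(219, 3)·p³ ≈ 1726669 · 2.93766e-11 ≈ 0.000.
Since α = 3/2 > 1, p = c/n^{3/2} = o(1/n) is below the triangle threshold p ~ 1/n. Asymptotically E[X] ~ (c³/6)·n^{3(1−α)} = (1³/6)·n^{-1.5} → 0, so by Markov's inequality G has no triangles w.h.p.

E[X] ≈ 0.000; in regime p = Θ(1/n^{3/2}) E[X] tends to 0 (below the triangle threshold p ~ 1/n).


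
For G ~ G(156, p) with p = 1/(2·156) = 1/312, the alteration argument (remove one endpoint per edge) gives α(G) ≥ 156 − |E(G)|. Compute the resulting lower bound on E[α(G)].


E[|E(G)|] = C(156, 2)·p = 12090 · (1/312) = 155/4.
E[α(G)] ≥ n − E[|E(G)|] = 156 − 155/4 = 469/4.
Numerically: ≈ 117.250.
(This is only a lower bound; the true E[α(G)] may be larger.)

E[α(G)] ≥ 469/4 ≈ 117.250.


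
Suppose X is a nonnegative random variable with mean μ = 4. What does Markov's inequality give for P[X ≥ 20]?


μ = E[X] = 4, a = 20.
Markov: P[X ≥ 20] ≤ μ/a = (4)/20 = 1/5.
Numerically: ≈ 0.2000.
(Since a = 20 > μ = 4.0000, the bound 1/5 is < 1 and informative.)

P[X ≥ 20] ≤ 1/5 ≈ 0.2000.


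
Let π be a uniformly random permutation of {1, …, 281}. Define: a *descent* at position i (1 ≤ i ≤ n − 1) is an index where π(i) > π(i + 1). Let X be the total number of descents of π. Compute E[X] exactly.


Write X = Σ X_I over i = 1, …, 280, with X_I the indicator of one descent.
There are 280 indicators.
For each fixed i, the pair (π(i), π(i+1)) is a uniformly random ordered pair of distinct values from {1, …, 281}; by symmetry P[π(i) > π(i+1)] = 1/2.
By linearity: E[X] = 280 · (1/2) = (281 − 1) · (1/2) = 140 ≈ 140.00000.

E[X] = 140 = 140.00000.


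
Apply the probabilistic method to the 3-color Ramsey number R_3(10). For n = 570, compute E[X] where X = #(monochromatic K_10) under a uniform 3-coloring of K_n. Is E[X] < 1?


E[X] = C(570, 10) · 3^{1 − 45} = 921524823451961408691 · 3^{−44} = 921524823451961408691/984770902183611232881.
As a reduced fraction: E[X] = 34130549016739311433/36472996377170786403 ≈ 0.9358.
Is E[X] < 1? YES.
Since E[X] < 1, there exists a 3-coloring of K_{570} with no monochromatic K_10; hence R_3(10) > 570.

E[X] = 34130549016739311433/36472996377170786403 ≈ 0.9358; E[X] < 1, so R_3(10) > 570.


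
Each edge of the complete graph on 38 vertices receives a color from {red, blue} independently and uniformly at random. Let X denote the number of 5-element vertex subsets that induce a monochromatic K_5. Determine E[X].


Let X = Σ_S X_S over the C(38, 5) = 501942 subsets S of size 5, where X_S = 1 if the K_5 on S is monochromatic.
For a fixed S, the K_5 on S has C(5, 2) = 10 edges. P[all 10 edges red] = (1/2)^10, and likewise for blue, so P[monochromatic] = 2·(1/2)^10 = 2^{1 − 10} = 1/512.
Summing: E[X] = C(38, 5) · 2^{1 − 10} = 501942 · 1/512 = 250971/256.
Numerically: E[X] ≈ 980.355469.

E[X] = C(38,5)·2^(1−C(5,2)) = 250971/256 ≈ 980.355469.


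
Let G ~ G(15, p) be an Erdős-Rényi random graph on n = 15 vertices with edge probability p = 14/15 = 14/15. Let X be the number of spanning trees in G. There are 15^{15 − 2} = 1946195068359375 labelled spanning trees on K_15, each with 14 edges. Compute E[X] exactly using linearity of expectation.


K_15 has 15^{15 − 2} = 1946195068359375 labelled spanning trees.
For each such spanning tree H, let X_H = 1 if all 14 edges of H are present in G. Then P[X_H = 1] = p^{14} = (14/15)^{14} = 11112006825558016/29192926025390625.
By linearity of expectation: E[X] = Σ_H E[X_H] = 1946195068359375 · p^{14} = 1946195068359375 · 11112006825558016/29192926025390625 = 11112006825558016/15.
Numerically: E[X] ≈ 7.408e+14.

E[X] = 1946195068359375 · (14/15)^{14} = 11112006825558016/15 ≈ 7.408e+14.


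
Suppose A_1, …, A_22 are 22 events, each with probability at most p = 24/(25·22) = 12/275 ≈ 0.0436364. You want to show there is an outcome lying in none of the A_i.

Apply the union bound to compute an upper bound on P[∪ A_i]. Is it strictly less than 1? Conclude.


Union bound: P[∪_{i=1}^{22} A_i] ≤ Σ_i P[A_i] ≤ 22·p = 22·(12/275) = 24/25.
Numerically: 24/25 ≈ 0.9600000.
Is 24/25 < 1? YES.
Since P[∪ A_i] ≤ 24/25 < 1, the complement has P[∩ A_i^c] ≥ 1 − 24/25 = 1/25 > 0, so some outcome avoids every A_i.

22·p = 24/25 ≈ 0.9600000; existence CERTIFIED by the union bound.


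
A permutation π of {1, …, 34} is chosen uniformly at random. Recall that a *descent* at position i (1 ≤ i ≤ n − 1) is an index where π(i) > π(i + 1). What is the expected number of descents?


Write X = Σ X_I over i = 1, …, 33, with X_I the indicator of one descent.
There are 33 indicators.
For each fixed i, the pair (π(i), π(i+1)) is a uniformly random ordered pair of distinct values from {1, …, 34}; by symmetry P[π(i) > π(i+1)] = 1/2.
By linearity: E[X] = 33 · (1/2) = (34 − 1) · (1/2) = 33/2 ≈ 16.5000.

E[X] = 33/2 = 16.5000.


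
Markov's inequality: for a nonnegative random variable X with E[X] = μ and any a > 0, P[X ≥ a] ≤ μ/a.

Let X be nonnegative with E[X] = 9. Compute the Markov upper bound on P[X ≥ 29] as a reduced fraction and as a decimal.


μ = E[X] = 9, a = 29.
Markov: P[X ≥ 29] ≤ μ/a = (9)/29 = 9/29.
Numerically: ≈ 0.310345.
(Since a = 29 > μ = 9.000000, the bound 9/29 is < 1 and informative.)

P[X ≥ 29] ≤ 9/29 ≈ 0.310345.


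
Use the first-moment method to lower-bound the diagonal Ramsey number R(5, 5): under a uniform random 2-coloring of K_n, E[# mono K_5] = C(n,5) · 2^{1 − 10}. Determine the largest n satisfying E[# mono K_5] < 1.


We need C(n, 5) · 2^{1 − 10} < 1, i.e. C(n, 5) < 2^{10 − 1} = 512.
Check values of n near the boundary:
  n = 8: C(8, 5) = 56; 56 < 512? YES
  n = 9: C(9, 5) = 126; 126 < 512? YES
  n = 10: C(10, 5) = 252; 252 < 512? YES
  n = 11: C(11, 5) = 462; 462 < 512? YES
  n = 12: C(12, 5) = 792; 792 < 512? NO
  n = 13: C(13, 5) = 1287; 1287 < 512? NO
  n = 14: C(14, 5) = 2002; 2002 < 512? NO
The largest n with C(n, 5) < 512 is n = 11 (where E[X] = 231/256 ≈ 0.9023). Hence R(5, 5) > 11, i.e. R(5, 5) ≥ 12.

Largest n = 11; hence R(5, 5) > 11.


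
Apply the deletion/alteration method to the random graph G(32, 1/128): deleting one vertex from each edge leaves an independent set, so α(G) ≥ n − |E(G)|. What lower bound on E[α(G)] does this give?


E[|E(G)|] = C(32, 2)·p = 496 · (1/128) = 31/8.
E[α(G)] ≥ n − E[|E(G)|] = 32 − 31/8 = 225/8.
Numerically: ≈ 28.125.
(This is only a lower bound; the true E[α(G)] may be larger.)

E[α(G)] ≥ 225/8 ≈ 28.125.


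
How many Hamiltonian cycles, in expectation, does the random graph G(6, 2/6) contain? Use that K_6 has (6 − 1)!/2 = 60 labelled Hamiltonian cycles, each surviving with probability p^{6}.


K_6 has (6 − 1)!/2 = 60 labelled Hamiltonian cycles.
For each such Hamiltonian cycle H, let X_H = 1 if all 6 edges of H are present in G. Then P[X_H = 1] = p^{6} = (1/3)^{6} = 1/729.
Summing the indicators: E[X] = Σ_H E[X_H] = 60 · p^{6} = 60 · 1/729 = 20/243.
Numerically: E[X] ≈ 0.0823.

E[X] = 60 · (1/3)^{6} = 20/243 ≈ 0.0823.


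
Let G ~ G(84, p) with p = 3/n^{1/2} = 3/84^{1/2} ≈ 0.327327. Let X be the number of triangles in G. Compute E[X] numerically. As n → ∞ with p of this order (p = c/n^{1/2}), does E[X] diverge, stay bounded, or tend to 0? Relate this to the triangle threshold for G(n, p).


Number of potential triangles: C(84, 3) = 95284.
Each occurs with probability p³ ≈ (0.327327)³ ≈ 3.50707324e-02.
By linearity: E[X] = C(84, 3)·p³ ≈ 95284 · 3.50707324e-02 ≈ 3341.679662.
Since α = 1/2 < 1, p = c/n^{1/2} ≫ 1/n is above the triangle threshold p ~ 1/n. Asymptotically E[X] ~ (c³/6)·n^{3(1−α)} = (3³/6)·n^{1.5} → ∞; triangles are abundant w.h.p.

E[X] ≈ 3341.679662; in regime p = Θ(1/n^{1/2}) E[X] diverges (above the triangle threshold p ~ 1/n).


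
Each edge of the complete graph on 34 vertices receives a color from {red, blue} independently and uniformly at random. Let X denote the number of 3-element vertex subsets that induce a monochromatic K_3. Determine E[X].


Let X = Σ_S X_S over the C(34, 3) = 5984 subsets S of size 3, where X_S = 1 if the K_3 on S is monochromatic.
For a fixed S, the K_3 on S has C(3, 2) = 3 edges. P[all 3 edges red] = (1/2)^3, and likewise for blue, so P[monochromatic] = 2·(1/2)^3 = 2^{1 − 3} = 1/4.
Summing: E[X] = C(34, 3) · 2^{1 − 3} = 5984 · 1/4 = 1496.
Numerically: E[X] ≈ 1496.0000.

E[X] = C(34,3)·2^(1−C(3,2)) = 1496 ≈ 1496.0000.


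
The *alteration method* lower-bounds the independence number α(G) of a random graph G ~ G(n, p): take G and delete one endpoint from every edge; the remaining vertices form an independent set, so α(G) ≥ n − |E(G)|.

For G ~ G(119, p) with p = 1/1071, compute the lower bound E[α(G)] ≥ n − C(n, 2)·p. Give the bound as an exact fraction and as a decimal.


E[|E(G)|] = C(119, 2)·p = 7021 · (1/1071) = 59/9.
E[α(G)] ≥ n − E[|E(G)|] = 119 − 59/9 = 1012/9.
Numerically: ≈ 112.4444.
(This is only a lower bound; the true E[α(G)] may be larger.)

E[α(G)] ≥ 1012/9 ≈ 112.4444.


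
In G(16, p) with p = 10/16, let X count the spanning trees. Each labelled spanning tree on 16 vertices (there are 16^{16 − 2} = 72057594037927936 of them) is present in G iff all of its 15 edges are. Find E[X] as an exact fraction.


K_16 has 16^{16 − 2} = 72057594037927936 labelled spanning trees.
For each such spanning tree H, let X_H = 1 if all 15 edges of H are present in G. Then P[X_H = 1] = p^{15} = (5/8)^{15} = 30517578125/35184372088832.
By linearity of expectation: E[X] = Σ_H E[X_H] = 72057594037927936 · p^{15} = 72057594037927936 · 30517578125/35184372088832 = 62500000000000.
Numerically: E[X] ≈ 6.25e+13.

E[X] = 72057594037927936 · (5/8)^{15} = 62500000000000 ≈ 6.25e+13.


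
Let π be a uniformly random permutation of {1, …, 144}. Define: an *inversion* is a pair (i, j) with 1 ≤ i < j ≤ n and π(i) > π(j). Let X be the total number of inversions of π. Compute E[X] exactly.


Write X = Σ X_I over the C(144, 2) = 10296 pairs i < j, with X_I the indicator of one inversion.
There are 10296 indicators.
For each fixed pair i < j, the values π(i) and π(j) are two distinct elements of {1, …, 144} in uniformly random order; by symmetry P[π(i) > π(j)] = 1/2.
By linearity: E[X] = 10296 · (1/2) = C(144, 2) · (1/2) = 10296/2 = 5148 ≈ 5148.00000.

E[X] = 5148 = 5148.00000.


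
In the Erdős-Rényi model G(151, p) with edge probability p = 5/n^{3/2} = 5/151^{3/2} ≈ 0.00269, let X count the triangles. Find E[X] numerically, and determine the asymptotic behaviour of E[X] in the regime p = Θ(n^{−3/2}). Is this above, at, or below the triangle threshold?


Number of potential triangles: C(151, 3) = 562475.
Each occurs with probability p³ ≈ (0.00269)³ ≈ 1.95665e-08.
By linearity: E[X] = C(151, 3)·p³ ≈ 562475 · 1.95665e-08 ≈ 0.011.
Since α = 3/2 > 1, p = c/n^{3/2} = o(1/n) is below the triangle threshold p ~ 1/n. Asymptotically E[X] ~ (c³/6)·n^{3(1−α)} = (5³/6)·n^{-1.5} → 0, so by Markov's inequality G has no triangles w.h.p.

E[X] ≈ 0.011; in regime p = Θ(1/n^{3/2}) E[X] tends to 0 (below the triangle threshold p ~ 1/n).


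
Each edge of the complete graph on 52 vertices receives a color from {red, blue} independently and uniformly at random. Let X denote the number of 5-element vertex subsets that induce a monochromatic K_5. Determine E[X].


Let X = Σ_S X_S over the C(52, 5) = 2598960 subsets S of size 5, where X_S = 1 if the K_5 on S is monochromatic.
For a fixed S, the K_5 on S has C(5, 2) = 10 edges. P[all 10 edges red] = (1/2)^10, and likewise for blue, so P[monochromatic] = 2·(1/2)^10 = 2^{1 − 10} = 1/512.
Summing: E[X] = C(52, 5) · 2^{1 − 10} = 2598960 · 1/512 = 162435/32.
Numerically: E[X] ≈ 5076.093750.

E[X] = C(52,5)·2^(1−C(5,2)) = 162435/32 ≈ 5076.093750.


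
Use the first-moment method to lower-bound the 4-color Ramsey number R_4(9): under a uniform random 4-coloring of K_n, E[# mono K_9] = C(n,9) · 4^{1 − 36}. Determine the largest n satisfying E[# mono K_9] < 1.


We need C(n, 9) · 4^{1 − 36} < 1, i.e. C(n, 9) < 4^{36 − 1} = 1180591620717411303424.
Check values of n near the boundary:
  n = 909: C(909, 9) = 1122169012923711463931; 1122169012923711463931 < 1180591620717411303424? YES
  n = 910: C(910, 9) = 1133378248346922788210; 1133378248346922788210 < 1180591620717411303424? YES
  n = 911: C(911, 9) = 1144686900492291197405; 1144686900492291197405 < 1180591620717411303424? YES
  n = 912: C(912, 9) = 1156095740032081475120; 1156095740032081475120 < 1180591620717411303424? YES
  n = 913: C(913, 9) = 1167605542753639808390; 1167605542753639808390 < 1180591620717411303424? YES
  n = 914: C(914, 9) = 1179217089587653905932; 1179217089587653905932 < 1180591620717411303424? YES
  n = 915: C(915, 9) = 1190931166636537885130; 1190931166636537885130 < 1180591620717411303424? NO
  n = 916: C(916, 9) = 1202748565202942340440; 1202748565202942340440 < 1180591620717411303424? NO
The largest n with C(n, 9) < 1180591620717411303424 is n = 914 (where E[X] = 294804272396913476483/295147905179352825856 ≈ 0.998836). Hence R_4(9) > 914, i.e. R_4(9) ≥ 915.

Largest n = 914; hence R_4(9) > 914.


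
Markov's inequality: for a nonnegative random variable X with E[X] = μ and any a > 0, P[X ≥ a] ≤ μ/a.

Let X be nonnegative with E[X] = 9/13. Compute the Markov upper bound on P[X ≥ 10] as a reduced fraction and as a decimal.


μ = E[X] = 9/13, a = 10.
Markov: P[X ≥ 10] ≤ μ/a = (9/13)/10 = 9/130.
Numerically: ≈ 0.06923.
(Since a = 10 > μ = 0.69231, the bound 9/130 is < 1 and informative.)

P[X ≥ 10] ≤ 9/130 ≈ 0.06923.


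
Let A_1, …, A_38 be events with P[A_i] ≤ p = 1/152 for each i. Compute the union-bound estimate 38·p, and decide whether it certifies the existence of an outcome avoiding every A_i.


Union bound: P[∪_{i=1}^{38} A_i] ≤ Σ_i P[A_i] ≤ 38·p = 38·(1/152) = 1/4.
Numerically: 1/4 ≈ 0.25000.
Is 1/4 < 1? YES.
Since P[∪ A_i] ≤ 1/4 < 1, the complement has P[∩ A_i^c] ≥ 1 − 1/4 = 3/4 > 0, so some outcome avoids every A_i.

38·p = 1/4 ≈ 0.25000; existence CERTIFIED by the union bound.


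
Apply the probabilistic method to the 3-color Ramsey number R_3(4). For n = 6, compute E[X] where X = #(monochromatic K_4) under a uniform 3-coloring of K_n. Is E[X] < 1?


E[X] = C(6, 4) · 3^{1 − 6} = 15 · 3^{−5} = 15/243.
As a reduced fraction: E[X] = 5/81 ≈ 0.062.
Is E[X] < 1? YES.
Since E[X] < 1, there exists a 3-coloring of K_{6} with no monochromatic K_4; hence R_3(4) > 6.

E[X] = 5/81 ≈ 0.062; E[X] < 1, so R_3(4) > 6.


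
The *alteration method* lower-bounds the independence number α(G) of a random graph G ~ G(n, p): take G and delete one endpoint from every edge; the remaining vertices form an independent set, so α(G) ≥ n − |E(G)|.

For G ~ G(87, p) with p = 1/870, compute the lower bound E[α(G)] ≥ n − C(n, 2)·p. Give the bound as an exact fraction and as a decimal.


E[|E(G)|] = C(87, 2)·p = 3741 · (1/870) = 43/10.
E[α(G)] ≥ n − E[|E(G)|] = 87 − 43/10 = 827/10.
Numerically: ≈ 82.700000.
(This is only a lower bound; the true E[α(G)] may be larger.)

E[α(G)] ≥ 827/10 ≈ 82.700000.


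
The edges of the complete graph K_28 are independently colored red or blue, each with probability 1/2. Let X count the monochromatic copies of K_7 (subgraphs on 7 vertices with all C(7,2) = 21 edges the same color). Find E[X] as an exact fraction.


Let X = Σ_S X_S over the C(28, 7) = 1184040 subsets S of size 7, where X_S = 1 if the K_7 on S is monochromatic.
For a fixed S, the K_7 on S has C(7, 2) = 21 edges. P[all 21 edges red] = (1/2)^21, and likewise for blue, so P[monochromatic] = 2·(1/2)^21 = 2^{1 − 21} = 1/1048576.
Summing: E[X] = C(28, 7) · 2^{1 − 21} = 1184040 · 1/1048576 = 148005/131072.
Numerically: E[X] ≈ 1.1292.

E[X] = C(28,7)·2^(1−C(7,2)) = 148005/131072 ≈ 1.1292.


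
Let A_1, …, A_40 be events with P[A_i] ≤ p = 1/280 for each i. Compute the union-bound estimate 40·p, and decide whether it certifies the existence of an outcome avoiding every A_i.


Union bound: P[∪_{i=1}^{40} A_i] ≤ Σ_i P[A_i] ≤ 40·p = 40·(1/280) = 1/7.
Numerically: 1/7 ≈ 0.14286.
Is 1/7 < 1? YES.
Since P[∪ A_i] ≤ 1/7 < 1, the complement has P[∩ A_i^c] ≥ 1 − 1/7 = 6/7 > 0, so some outcome avoids every A_i.

40·p = 1/7 ≈ 0.14286; existence CERTIFIED by the union bound.


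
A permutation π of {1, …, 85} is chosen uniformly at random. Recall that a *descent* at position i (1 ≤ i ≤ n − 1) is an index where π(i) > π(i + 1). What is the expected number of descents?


Write X = Σ X_I over i = 1, …, 84, with X_I the indicator of one descent.
There are 84 indicators.
For each fixed i, the pair (π(i), π(i+1)) is a uniformly random ordered pair of distinct values from {1, …, 85}; by symmetry P[π(i) > π(i+1)] = 1/2.
By linearity: E[X] = 84 · (1/2) = (85 − 1) · (1/2) = 42 ≈ 42.0000.

E[X] = 42 = 42.0000.


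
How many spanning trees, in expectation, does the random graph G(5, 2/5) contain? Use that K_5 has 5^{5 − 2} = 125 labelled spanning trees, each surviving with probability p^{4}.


K_5 has 5^{5 − 2} = 125 labelled spanning trees.
For each such spanning tree H, let X_H = 1 if all 4 edges of H are present in G. Then P[X_H = 1] = p^{4} = (2/5)^{4} = 16/625.
By linearity of expectation: E[X] = Σ_H E[X_H] = 125 · p^{4} = 125 · 16/625 = 16/5.
Numerically: E[X] ≈ 3.2.

E[X] = 125 · (2/5)^{4} = 16/5 ≈ 3.2.


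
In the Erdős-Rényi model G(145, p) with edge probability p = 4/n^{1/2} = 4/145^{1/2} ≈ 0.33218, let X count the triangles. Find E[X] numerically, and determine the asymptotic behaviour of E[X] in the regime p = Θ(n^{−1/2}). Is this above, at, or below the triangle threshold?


Number of potential triangles: C(145, 3) = 497640.
Each occurs with probability p³ ≈ (0.33218)³ ≈ 3.6654557e-02.
By linearity: E[X] = C(145, 3)·p³ ≈ 497640 · 3.6654557e-02 ≈ 18240.77356.
Since α = 1/2 < 1, p = c/n^{1/2} ≫ 1/n is above the triangle threshold p ~ 1/n. Asymptotically E[X] ~ (c³/6)·n^{3(1−α)} = (4³/6)·n^{1.5} → ∞; triangles are abundant w.h.p.

E[X] ≈ 18240.77356; in regime p = Θ(1/n^{1/2}) E[X] diverges (above the triangle threshold p ~ 1/n).


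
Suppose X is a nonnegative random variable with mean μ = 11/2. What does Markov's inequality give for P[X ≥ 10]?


μ = E[X] = 11/2, a = 10.
Markov: P[X ≥ 10] ≤ μ/a = (11/2)/10 = 11/20.
Numerically: ≈ 0.5500.
(Since a = 10 > μ = 5.5000, the bound 11/20 is < 1 and informative.)

P[X ≥ 10] ≤ 11/20 ≈ 0.5500.


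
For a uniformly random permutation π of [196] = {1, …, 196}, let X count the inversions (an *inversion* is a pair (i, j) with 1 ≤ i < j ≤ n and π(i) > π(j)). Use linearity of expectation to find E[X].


Write X = Σ X_I over the C(196, 2) = 19110 pairs i < j, with X_I the indicator of one inversion.
There are 19110 indicators.
For each fixed pair i < j, the values π(i) and π(j) are two distinct elements of {1, …, 196} in uniformly random order; by symmetry P[π(i) > π(j)] = 1/2.
By linearity: E[X] = 19110 · (1/2) = C(196, 2) · (1/2) = 19110/2 = 9555 ≈ 9555.0000.

E[X] = 9555 = 9555.0000.


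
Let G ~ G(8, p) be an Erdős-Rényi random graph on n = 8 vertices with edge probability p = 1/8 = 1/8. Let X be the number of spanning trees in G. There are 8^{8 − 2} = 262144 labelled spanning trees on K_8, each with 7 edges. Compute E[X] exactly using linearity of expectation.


K_8 has 8^{8 − 2} = 262144 labelled spanning trees.
For each such spanning tree H, let X_H = 1 if all 7 edges of H are present in G. Then P[X_H = 1] = p^{7} = (1/8)^{7} = 1/2097152.
By linearity: E[X] = Σ_H E[X_H] = 262144 · p^{7} = 262144 · 1/2097152 = 1/8.
Numerically: E[X] ≈ 0.125.

E[X] = 262144 · (1/8)^{7} = 1/8 ≈ 0.125.


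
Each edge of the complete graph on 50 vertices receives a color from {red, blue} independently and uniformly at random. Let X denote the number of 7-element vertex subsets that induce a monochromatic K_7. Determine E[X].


Let X = Σ_S X_S over the C(50, 7) = 99884400 subsets S of size 7, where X_S = 1 if the K_7 on S is monochromatic.
For a fixed S, the K_7 on S has C(7, 2) = 21 edges. P[all 21 edges red] = (1/2)^21, and likewise for blue, so P[monochromatic] = 2·(1/2)^21 = 2^{1 − 21} = 1/1048576.
By linearity: E[X] = C(50, 7) · 2^{1 − 21} = 99884400 · 1/1048576 = 6242775/65536.
Numerically: E[X] ≈ 95.257.

E[X] = C(50,7)·2^(1−C(7,2)) = 6242775/65536 ≈ 95.257.


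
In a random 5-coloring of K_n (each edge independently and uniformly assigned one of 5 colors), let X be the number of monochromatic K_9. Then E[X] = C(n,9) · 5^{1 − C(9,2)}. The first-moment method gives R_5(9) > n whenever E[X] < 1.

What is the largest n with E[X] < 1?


We need C(n, 9) · 5^{1 − 36} < 1, i.e. C(n, 9) < 5^{36 − 1} = 2910383045673370361328125.
Check values of n near the boundary:
  n = 2169: C(2169, 9) = 2879753360044504243499683; 2879753360044504243499683 < 2910383045673370361328125? YES
  n = 2170: C(2170, 9) = 2891746779868845075610510; 2891746779868845075610510 < 2910383045673370361328125? YES
  n = 2171: C(2171, 9) = 2903784578674959601827205; 2903784578674959601827205 < 2910383045673370361328125? YES
  n = 2172: C(2172, 9) = 2915866900084148060642020; 2915866900084148060642020 < 2910383045673370361328125? NO
  n = 2173: C(2173, 9) = 2927993888115921319674265; 2927993888115921319674265 < 2910383045673370361328125? NO
The largest n with C(n, 9) < 2910383045673370361328125 is n = 2171 (where E[X] = 580756915734991920365441/582076609134674072265625 ≈ 0.9977328). Hence R_5(9) > 2171, i.e. R_5(9) ≥ 2172.

Largest n = 2171; hence R_5(9) > 2171.


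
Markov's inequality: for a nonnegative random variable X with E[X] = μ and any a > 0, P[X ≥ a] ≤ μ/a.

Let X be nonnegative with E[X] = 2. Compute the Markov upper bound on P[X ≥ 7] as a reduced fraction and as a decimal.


μ = E[X] = 2, a = 7.
Markov: P[X ≥ 7] ≤ μ/a = (2)/7 = 2/7.
Numerically: ≈ 0.285714.
(Since a = 7 > μ = 2.000000, the bound 2/7 is < 1 and informative.)

P[X ≥ 7] ≤ 2/7 ≈ 0.285714.


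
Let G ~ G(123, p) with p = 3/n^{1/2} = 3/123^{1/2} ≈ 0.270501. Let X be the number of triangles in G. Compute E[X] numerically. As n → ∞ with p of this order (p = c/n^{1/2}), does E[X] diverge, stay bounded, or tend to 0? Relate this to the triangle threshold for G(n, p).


Number of potential triangles: C(123, 3) = 302621.
Each occurs with probability p³ ≈ (0.270501)³ ≈ 1.97927481e-02.
By linearity: E[X] = C(123, 3)·p³ ≈ 302621 · 1.97927481e-02 ≈ 5989.701216.
Since α = 1/2 < 1, p = c/n^{1/2} ≫ 1/n is above the triangle threshold p ~ 1/n. Asymptotically E[X] ~ (c³/6)·n^{3(1−α)} = (3³/6)·n^{1.5} → ∞; triangles are abundant w.h.p.

E[X] ≈ 5989.701216; in regime p = Θ(1/n^{1/2}) E[X] diverges (above the triangle threshold p ~ 1/n).


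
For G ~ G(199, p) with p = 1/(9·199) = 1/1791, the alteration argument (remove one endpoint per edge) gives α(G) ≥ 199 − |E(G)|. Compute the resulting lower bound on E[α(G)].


E[|E(G)|] = C(199, 2)·p = 19701 · (1/1791) = 11.
E[α(G)] ≥ n − E[|E(G)|] = 199 − 11 = 188.
Numerically: ≈ 188.0000.
(This is only a lower bound; the true E[α(G)] may be larger.)

E[α(G)] ≥ 188 ≈ 188.0000.


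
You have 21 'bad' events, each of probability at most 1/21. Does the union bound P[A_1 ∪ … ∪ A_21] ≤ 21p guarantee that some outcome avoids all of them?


Union bound: P[∪_{i=1}^{21} A_i] ≤ Σ_i P[A_i] ≤ 21·p = 21·(1/21) = 1.
Numerically: 1 ≈ 1.00000.
Is 1 < 1? NO.
Since the bound 1 is ≥ 1, the union bound is uninformative here; it does NOT by itself certify existence.

21·p = 1 ≈ 1.00000; existence NOT certified by the union bound.


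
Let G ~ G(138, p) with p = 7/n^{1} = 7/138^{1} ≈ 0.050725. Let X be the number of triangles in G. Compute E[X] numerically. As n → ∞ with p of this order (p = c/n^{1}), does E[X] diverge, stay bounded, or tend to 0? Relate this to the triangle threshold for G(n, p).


Number of potential triangles: C(138, 3) = 428536.
Each occurs with probability p³ ≈ (0.050725)³ ≈ 1.3051393e-04.
By linearity: E[X] = C(138, 3)·p³ ≈ 428536 · 1.3051393e-04 ≈ 55.92992.
Here α = 1, so p = 7/n is exactly at the triangle threshold p ~ 1/n. Asymptotically E[X] → c³/6 = 7³/6 = 343/6 ≈ 57.16667, a bounded constant. In this regime the triangle count is asymptotically Poisson(c³/6).

E[X] ≈ 55.92992; in regime p = Θ(1/n^{1}) E[X] stays bounded (at the triangle threshold p ~ 1/n).


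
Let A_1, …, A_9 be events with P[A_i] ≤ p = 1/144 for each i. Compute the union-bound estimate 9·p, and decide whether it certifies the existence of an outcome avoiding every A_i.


Union bound: P[∪_{i=1}^{9} A_i] ≤ Σ_i P[A_i] ≤ 9·p = 9·(1/144) = 1/16.
Numerically: 1/16 ≈ 0.0625.
Is 1/16 < 1? YES.
Since P[∪ A_i] ≤ 1/16 < 1, the complement has P[∩ A_i^c] ≥ 1 − 1/16 = 15/16 > 0, so some outcome avoids every A_i.

9·p = 1/16 ≈ 0.0625; existence CERTIFIED by the union bound.


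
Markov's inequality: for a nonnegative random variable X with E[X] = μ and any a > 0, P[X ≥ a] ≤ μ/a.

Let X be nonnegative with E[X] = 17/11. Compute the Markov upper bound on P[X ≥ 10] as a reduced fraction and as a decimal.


μ = E[X] = 17/11, a = 10.
Markov: P[X ≥ 10] ≤ μ/a = (17/11)/10 = 17/110.
Numerically: ≈ 0.155.
(Since a = 10 > μ = 1.545, the bound 17/110 is < 1 and informative.)

P[X ≥ 10] ≤ 17/110 ≈ 0.155.


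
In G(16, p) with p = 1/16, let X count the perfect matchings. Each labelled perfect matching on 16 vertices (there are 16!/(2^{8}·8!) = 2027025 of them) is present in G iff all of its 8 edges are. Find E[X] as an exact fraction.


K_16 has 16!/(2^{8}·8!) = 2027025 labelled perfect matchings.
For each such perfect matching H, let X_H = 1 if all 8 edges of H are present in G. Then P[X_H = 1] = p^{8} = (1/16)^{8} = 1/4294967296.
By linearity: E[X] = Σ_H E[X_H] = 2027025 · p^{8} = 2027025 · 1/4294967296 = 2027025/4294967296.
Numerically: E[X] ≈ 0.000472.

E[X] = 2027025 · (1/16)^{8} = 2027025/4294967296 ≈ 0.000472.


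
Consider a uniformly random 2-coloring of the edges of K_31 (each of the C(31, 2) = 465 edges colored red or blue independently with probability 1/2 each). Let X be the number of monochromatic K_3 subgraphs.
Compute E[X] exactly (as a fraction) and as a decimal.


Let X = Σ_S X_S over the C(31, 3) = 4495 subsets S of size 3, where X_S = 1 if the K_3 on S is monochromatic.
For a fixed S, the K_3 on S has C(3, 2) = 3 edges. P[all 3 edges red] = (1/2)^3, and likewise for blue, so P[monochromatic] = 2·(1/2)^3 = 2^{1 − 3} = 1/4.
By linearity of expectation: E[X] = C(31, 3) · 2^{1 − 3} = 4495 · 1/4 = 4495/4.
Numerically: E[X] ≈ 1123.7500.

E[X] = C(31,3)·2^(1−C(3,2)) = 4495/4 ≈ 1123.7500.


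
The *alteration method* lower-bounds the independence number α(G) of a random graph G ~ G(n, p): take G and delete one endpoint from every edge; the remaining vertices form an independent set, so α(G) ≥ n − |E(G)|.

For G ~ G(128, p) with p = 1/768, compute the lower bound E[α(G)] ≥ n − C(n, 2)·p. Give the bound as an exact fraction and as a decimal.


E[|E(G)|] = C(128, 2)·p = 8128 · (1/768) = 127/12.
E[α(G)] ≥ n − E[|E(G)|] = 128 − 127/12 = 1409/12.
Numerically: ≈ 117.41667.
(This is only a lower bound; the true E[α(G)] may be larger.)

E[α(G)] ≥ 1409/12 ≈ 117.41667.
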